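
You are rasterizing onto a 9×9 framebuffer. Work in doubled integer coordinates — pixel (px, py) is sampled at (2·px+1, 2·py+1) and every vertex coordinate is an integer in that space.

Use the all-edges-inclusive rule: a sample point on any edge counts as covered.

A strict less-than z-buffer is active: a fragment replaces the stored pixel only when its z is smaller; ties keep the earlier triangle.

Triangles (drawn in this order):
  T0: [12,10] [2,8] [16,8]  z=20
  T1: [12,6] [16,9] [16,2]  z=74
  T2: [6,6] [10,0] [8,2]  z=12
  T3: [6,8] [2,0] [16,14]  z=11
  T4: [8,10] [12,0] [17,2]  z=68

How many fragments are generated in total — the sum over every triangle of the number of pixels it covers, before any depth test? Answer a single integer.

T0:
  2·area = 28
  edge (12, 10)→(2, 8): d=(-10,-2) inclusive
  edge (2, 8)→(16, 8): d=(14,0) inclusive
  edge (16, 8)→(12, 10): d=(-4,2) inclusive
    (3,4)@(7, 9): e=[0,14,14] → █  [on edge]
    (4,4)@(9, 9): e=[4,14,10] → █
    (5,4)@(11, 9): e=[8,14,6] → █
    (6,4)@(13, 9): e=[12,14,2] → █
    (7,4)@(15, 9): e=[16,14,-2] → ·
    (3,5)@(7, 11): e=[-20,42,6] → ·
    (4,5)@(9, 11): e=[-16,42,2] → ·
    (5,5)@(11, 11): e=[-12,42,-2] → ·
    (6,5)@(13, 11): e=[-8,42,-6] → ·
    (8,5)@(17, 11): e=[0,42,-14] → ·  [on edge]
  covered (4 px):
    · · · · · · · · ·
    · · · · · · · · ·
    · · · · · · · · ·
    · · · · · · · · ·
    · · · █ █ █ █ · ·
    · · · · · · · · ·
    · · · · · · · · ·
    · · · · · · · · ·
    · · · · · · · · ·
T1:
  2·area = 28  (B↔C swapped to make it positive)
  edge (12, 6)→(16, 2): d=(4,-4) inclusive
  edge (16, 2)→(16, 9): d=(0,7) inclusive
  edge (16, 9)→(12, 6): d=(-4,-3) inclusive
    (8,0)@(17, 1): e=[0,-7,35] → ·  [on edge]
    (7,1)@(15, 3): e=[0,7,21] → █  [on edge]
    (8,1)@(17, 3): e=[8,-7,27] → ·
    (6,2)@(13, 5): e=[0,21,7] → █  [on edge]
    (8,2)@(17, 5): e=[16,-7,19] → ·
    (5,3)@(11, 7): e=[0,35,-7] → ·  [on edge]
    (6,3)@(13, 7): e=[8,21,-1] → ·
    (7,3)@(15, 7): e=[16,7,5] → █
    (8,3)@(17, 7): e=[24,-7,11] → ·
    (4,4)@(9, 9): e=[0,49,-21] → ·  [on edge]
    (7,4)@(15, 9): e=[24,7,-3] → ·
    (3,5)@(7, 11): e=[0,63,-35] → ·  [on edge]
    (2,6)@(5, 13): e=[0,77,-49] → ·  [on edge]
    (1,7)@(3, 15): e=[0,91,-63] → ·  [on edge]
    (0,8)@(1, 17): e=[0,105,-77] → ·  [on edge]
  covered (4 px):
    · · · · · · · · ·
    · · · · · · · █ ·
    · · · · · · █ █ ·
    · · · · · · · █ ·
    · · · · · · · · ·
    · · · · · · · · ·
    · · · · · · · · ·
    · · · · · · · · ·
    · · · · · · · · ·
T2:
  2·area = 4  (B↔C swapped to make it positive)
  edge (6, 6)→(8, 2): d=(2,-4) inclusive
  edge (8, 2)→(10, 0): d=(2,-2) inclusive
  edge (10, 0)→(6, 6): d=(-4,6) inclusive
    (4,0)@(9, 1): e=[2,0,2] → █  [on edge]
    (5,0)@(11, 1): e=[10,4,-10] → ·
    (3,1)@(7, 3): e=[-2,0,6] → ·  [on edge]
    (4,1)@(9, 3): e=[6,4,-6] → ·
    (2,2)@(5, 5): e=[-6,0,10] → ·  [on edge]
    (1,3)@(3, 7): e=[-10,0,14] → ·  [on edge]
    (0,4)@(1, 9): e=[-14,0,18] → ·  [on edge]
  covered (1 px):
    · · · · █ · · · ·
    · · · · · · · · ·
    · · · · · · · · ·
    · · · · · · · · ·
    · · · · · · · · ·
    · · · · · · · · ·
    · · · · · · · · ·
    · · · · · · · · ·
    · · · · · · · · ·
T3:
  2·area = 56
  edge (6, 8)→(2, 0): d=(-4,-8) inclusive
  edge (2, 0)→(16, 14): d=(14,14) inclusive
  edge (16, 14)→(6, 8): d=(-10,-6) inclusive
    (1,0)@(3, 1): e=[4,0,52] → █  [on edge]
    (2,0)@(5, 1): e=[20,-28,64] → ·
    (1,1)@(3, 3): e=[-4,28,32] → ·
    (2,1)@(5, 3): e=[12,0,44] → █  [on edge]
    (3,1)@(7, 3): e=[28,-28,56] → ·
    (0,2)@(1, 5): e=[-28,84,0] → ·  [on edge]
    (2,2)@(5, 5): e=[4,28,24] → █
    (3,2)@(7, 5): e=[20,0,36] → █  [on edge]
    (4,2)@(9, 5): e=[36,-28,48] → ·
    (2,3)@(5, 7): e=[-4,56,4] → ·
    (3,3)@(7, 7): e=[12,28,16] → █
    (4,3)@(9, 7): e=[28,0,28] → █  [on edge]
    (5,4)@(11, 9): e=[36,0,20] → █  [on edge]
    (5,5)@(11, 11): e=[28,28,0] → █  [on edge]
    (6,5)@(13, 11): e=[44,0,12] → █  [on edge]
    (7,6)@(15, 13): e=[52,0,4] → █  [on edge]
    (8,7)@(17, 15): e=[60,0,-4] → ·  [on edge]
  covered (11 px):
    · █ · · · · · · ·
    · · █ · · · · · ·
    · · █ █ · · · · ·
    · · · █ █ · · · ·
    · · · · █ █ · · ·
    · · · · · █ █ · ·
    · · · · · · · █ ·
    · · · · · · · · ·
    · · · · · · · · ·
T4:
  2·area = 58
  edge (8, 10)→(12, 0): d=(4,-10) inclusive
  edge (12, 0)→(17, 2): d=(5,2) inclusive
  edge (17, 2)→(8, 10): d=(-9,8) inclusive
    (6,0)@(13, 1): e=[14,3,41] → █
    (7,0)@(15, 1): e=[34,-1,25] → ·
    (5,1)@(11, 3): e=[2,17,39] → █
    (7,1)@(15, 3): e=[42,9,7] → █
    (8,1)@(17, 3): e=[62,5,-9] → ·
    (5,2)@(11, 5): e=[10,27,21] → █
    (7,2)@(15, 5): e=[50,19,-11] → ·
    (5,3)@(11, 7): e=[18,37,3] → █
    (6,3)@(13, 7): e=[38,33,-13] → ·
    (4,4)@(9, 9): e=[6,51,1] → █
    (5,4)@(11, 9): e=[26,47,-15] → ·
    (4,5)@(9, 11): e=[14,61,-17] → ·
  covered (8 px):
    · · · · · · █ · ·
    · · · · · █ █ █ ·
    · · · · · █ █ · ·
    · · · · · █ · · ·
    · · · · █ · · · ·
    · · · · · · · · ·
    · · · · · · · · ·
    · · · · · · · · ·
    · · · · · · · · ·

Final: 28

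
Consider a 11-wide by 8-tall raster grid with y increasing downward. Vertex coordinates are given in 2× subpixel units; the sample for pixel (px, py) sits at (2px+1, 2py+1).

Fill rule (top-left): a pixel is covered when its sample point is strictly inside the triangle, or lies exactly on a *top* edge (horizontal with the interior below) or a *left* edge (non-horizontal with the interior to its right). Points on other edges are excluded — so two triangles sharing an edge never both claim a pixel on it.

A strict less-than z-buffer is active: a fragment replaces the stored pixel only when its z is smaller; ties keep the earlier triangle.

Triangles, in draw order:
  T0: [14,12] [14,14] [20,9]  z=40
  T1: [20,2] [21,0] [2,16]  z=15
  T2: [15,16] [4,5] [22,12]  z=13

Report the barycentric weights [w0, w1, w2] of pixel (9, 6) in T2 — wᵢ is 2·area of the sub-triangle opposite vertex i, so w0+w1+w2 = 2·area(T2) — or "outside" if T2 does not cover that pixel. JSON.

T0:
  2·area = 12  (B↔C swapped to make it positive)
  edge (14, 12)→(20, 9): d=(6,-3) top-left  bias=+0
  edge (20, 9)→(14, 14): d=(-6,5) right/bottom  bias=-1
  edge (14, 14)→(14, 12): d=(0,-2) top-left  bias=+0
    (8,5)@(17, 11): e=[3,3,6] → #
    (9,5)@(19, 11): e=[9,-7,10] → ·
    (7,6)@(15, 13): e=[9,1,2] → #
    (8,6)@(17, 13): e=[15,-9,6] → ·
    (7,7)@(15, 15): e=[21,-11,2] → ·
  covered (2 px):
    · · · · · · · · · · ·
    · · · · · · · · · · ·
    · · · · · · · · · · ·
    · · · · · · · · · · ·
    · · · · · · · · · · ·
    · · · · · · · · # · ·
    · · · · · · · # · · ·
    · · · · · · · · · · ·
T1:
  2·area = 22  (B↔C swapped to make it positive)
  edge (20, 2)→(2, 16): d=(-18,14) right/bottom  bias=-1
  edge (2, 16)→(21, 0): d=(19,-16) top-left  bias=+0
  edge (21, 0)→(20, 2): d=(-1,2) right/bottom  bias=-1
    (6,3)@(13, 7): e=[8,5,9] → #
    (7,3)@(15, 7): e=[-20,37,5] → ·
    (5,4)@(11, 9): e=[0,11,11] → ·  [on edge]
    (6,4)@(13, 9): e=[-28,43,7] → ·
  covered (1 px):
    · · · · · · · · · · ·
    · · · · · · · · · · ·
    · · · · · · · · · · ·
    · · · · · · # · · · ·
    · · · · · · · · · · ·
    · · · · · · · · · · ·
    · · · · · · · · · · ·
    · · · · · · · · · · ·
T2:
  2·area = 121
  edge (15, 16)→(4, 5): d=(-11,-11) top-left  bias=+0
  edge (4, 5)→(22, 12): d=(18,7) right/bottom  bias=-1
  edge (22, 12)→(15, 16): d=(-7,4) right/bottom  bias=-1
    (3,3)@(7, 7): e=[11,15,95] → #
    (4,3)@(9, 7): e=[33,1,87] → #
    (5,3)@(11, 7): e=[55,-13,79] → ·
    (3,4)@(7, 9): e=[-11,51,81] → ·
    (4,4)@(9, 9): e=[11,37,73] → #
    (5,4)@(11, 9): e=[33,23,65] → #
    (6,4)@(13, 9): e=[55,9,57] → #
    (7,4)@(15, 9): e=[77,-5,49] → ·
    (4,5)@(9, 11): e=[-11,73,59] → ·
    (5,5)@(11, 11): e=[11,59,51] → #
    (7,5)@(15, 11): e=[55,31,35] → #
    (8,5)@(17, 11): e=[77,17,27] → #
  covered (15 px):
    · · · · · · · · · · ·
    · · · · · · · · · · ·
    · · · · · · · · · · ·
    · · · # # · · · · · ·
    · · · · # # # · · · ·
    · · · · · # # # # # ·
    · · · · · · # # # # ·
    · · · · · · · # · · ·

Final: [39,5,77]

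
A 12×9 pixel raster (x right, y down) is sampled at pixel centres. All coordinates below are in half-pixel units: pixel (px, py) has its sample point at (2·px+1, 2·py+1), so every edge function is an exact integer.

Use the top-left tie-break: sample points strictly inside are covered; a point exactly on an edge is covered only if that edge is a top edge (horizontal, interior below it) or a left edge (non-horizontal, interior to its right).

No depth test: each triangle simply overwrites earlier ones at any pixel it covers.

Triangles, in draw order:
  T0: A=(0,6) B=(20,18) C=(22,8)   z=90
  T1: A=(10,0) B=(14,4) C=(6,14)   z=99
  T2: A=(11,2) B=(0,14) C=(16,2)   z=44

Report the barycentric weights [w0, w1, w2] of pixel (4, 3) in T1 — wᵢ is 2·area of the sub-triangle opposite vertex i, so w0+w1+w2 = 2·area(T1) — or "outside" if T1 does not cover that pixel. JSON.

T0:
  2·area = 224  (B↔C swapped to make it positive)
  edge (0, 6)→(22, 8): d=(22,2) right/bottom  bias=-1
  edge (22, 8)→(20, 18): d=(-2,10) right/bottom  bias=-1
  edge (20, 18)→(0, 6): d=(-20,-12) top-left  bias=+0
    (11,1)@(23, 3): e=[-112,0,336] → .  [on edge]
    (1,3)@(3, 7): e=[16,192,16] → X
    (2,3)@(5, 7): e=[12,172,40] → X
    (3,3)@(7, 7): e=[8,152,64] → X
    (4,3)@(9, 7): e=[4,132,88] → X
    (5,3)@(11, 7): e=[0,112,112] → .  [on edge]
    (1,4)@(3, 9): e=[60,188,-24] → .
    (2,4)@(5, 9): e=[56,168,0] → X  [on edge]
    (5,4)@(11, 9): e=[44,108,72] → X
    (6,4)@(13, 9): e=[40,88,96] → X
    (7,4)@(15, 9): e=[36,68,120] → X
    (8,4)@(17, 9): e=[32,48,144] → X
    (10,6)@(21, 13): e=[112,0,112] → .  [on edge]
    (7,7)@(15, 15): e=[168,56,0] → X  [on edge]
  covered (28 px):
    . . . . . . . . . . . .
    . . . . . . . . . . . .
    . . . . . . . . . . . .
    . X X X X . . . . . . .
    . . X X X X X X X X X .
    . . . . X X X X X X X .
    . . . . . . X X X X . .
    . . . . . . . X X X . .
    . . . . . . . . . X . .
T1:
  2·area = 72
  edge (10, 0)→(14, 4): d=(4,4) right/bottom  bias=-1
  edge (14, 4)→(6, 14): d=(-8,10) right/bottom  bias=-1
  edge (6, 14)→(10, 0): d=(4,-14) top-left  bias=+0
    (5,0)@(11, 1): e=[0,54,18] → .  [on edge]
    (5,1)@(11, 3): e=[8,38,26] → X
    (6,1)@(13, 3): e=[0,18,54] → .  [on edge]
    (4,2)@(9, 5): e=[24,42,6] → X
    (6,2)@(13, 5): e=[8,2,62] → X
    (7,2)@(15, 5): e=[0,-18,90] → .  [on edge]
    (4,3)@(9, 7): e=[32,26,14] → X
    (6,3)@(13, 7): e=[16,-14,70] → .
    (8,3)@(17, 7): e=[0,-54,126] → .  [on edge]
    (4,4)@(9, 9): e=[40,10,22] → X
    (5,4)@(11, 9): e=[32,-10,50] → .
    (9,4)@(19, 9): e=[0,-90,162] → .  [on edge]
    (10,5)@(21, 11): e=[0,-126,198] → .  [on edge]
    (11,6)@(23, 13): e=[0,-162,234] → .  [on edge]
  covered (8 px):
    . . . . . . . . . . . .
    . . . . . X . . . . . .
    . . . . X X X . . . . .
    . . . . X X . . . . . .
    . . . . X . . . . . . .
    . . . X . . . . . . . .
    . . . . . . . . . . . .
    . . . . . . . . . . . .
    . . . . . . . . . . . .
T2:
  2·area = 60  (B↔C swapped to make it positive)
  edge (11, 2)→(16, 2): d=(5,0) top-left  bias=+0
  edge (16, 2)→(0, 14): d=(-16,12) right/bottom  bias=-1
  edge (0, 14)→(11, 2): d=(11,-12) top-left  bias=+0
    (5,1)@(11, 3): e=[5,44,11] → X
    (6,1)@(13, 3): e=[5,20,35] → X
    (7,1)@(15, 3): e=[5,-4,59] → .
    (4,2)@(9, 5): e=[15,36,9] → X
    (6,2)@(13, 5): e=[15,-12,57] → .
    (3,3)@(7, 7): e=[25,28,7] → X
    (5,3)@(11, 7): e=[25,-20,55] → .
    (2,4)@(5, 9): e=[35,20,5] → X
    (3,4)@(7, 9): e=[35,-4,29] → .
    (4,4)@(9, 9): e=[35,-28,53] → .
    (1,5)@(3, 11): e=[45,12,3] → X
    (2,5)@(5, 11): e=[45,-12,27] → .
  covered (9 px):
    . . . . . . . . . . . .
    . . . . . X X . . . . .
    . . . . X X . . . . . .
    . . . X X . . . . . . .
    . . X . . . . . . . . .
    . X . . . . . . . . . .
    X . . . . . . . . . . .
    . . . . . . . . . . . .
    . . . . . . . . . . . .

Result: [26,14,32]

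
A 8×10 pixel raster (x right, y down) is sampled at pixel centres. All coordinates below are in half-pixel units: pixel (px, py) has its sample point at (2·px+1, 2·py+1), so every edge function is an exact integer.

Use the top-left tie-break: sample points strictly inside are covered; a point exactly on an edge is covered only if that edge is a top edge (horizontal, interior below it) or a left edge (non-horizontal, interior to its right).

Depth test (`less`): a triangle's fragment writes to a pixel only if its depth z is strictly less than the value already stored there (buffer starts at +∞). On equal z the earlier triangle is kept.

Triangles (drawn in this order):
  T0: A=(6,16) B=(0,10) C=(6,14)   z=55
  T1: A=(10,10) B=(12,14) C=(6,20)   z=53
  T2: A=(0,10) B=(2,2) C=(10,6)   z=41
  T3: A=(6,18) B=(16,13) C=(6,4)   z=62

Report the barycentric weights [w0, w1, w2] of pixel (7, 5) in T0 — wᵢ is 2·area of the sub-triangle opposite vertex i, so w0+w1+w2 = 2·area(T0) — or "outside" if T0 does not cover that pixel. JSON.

T0:
  2·area = 12
  edge (6, 16)→(0, 10): d=(-6,-6) top-left  bias=+0
  edge (0, 10)→(6, 14): d=(6,4) right/bottom  bias=-1
  edge (6, 14)→(6, 16): d=(0,2) right/bottom  bias=-1
    (0,5)@(1, 11): e=[0,2,10] → X  [on edge]
    (1,5)@(3, 11): e=[12,-6,6] → .
    (0,6)@(1, 13): e=[-12,14,10] → .
    (1,6)@(3, 13): e=[0,6,6] → X  [on edge]
    (2,6)@(5, 13): e=[12,-2,2] → .
    (1,7)@(3, 15): e=[-12,18,6] → .
    (2,7)@(5, 15): e=[0,10,2] → X  [on edge]
    (3,7)@(7, 15): e=[12,2,-2] → .
    (2,8)@(5, 17): e=[-12,22,2] → .
    (3,8)@(7, 17): e=[0,14,-2] → .  [on edge]
    (4,9)@(9, 19): e=[0,18,-6] → .  [on edge]
  covered (3 px):
    . . . . . . . .
    . . . . . . . .
    . . . . . . . .
    . . . . . . . .
    . . . . . . . .
    X . . . . . . .
    . X . . . . . .
    . . X . . . . .
    . . . . . . . .
    . . . . . . . .
T1:
  2·area = 36
  edge (10, 10)→(12, 14): d=(2,4) right/bottom  bias=-1
  edge (12, 14)→(6, 20): d=(-6,6) right/bottom  bias=-1
  edge (6, 20)→(10, 10): d=(4,-10) top-left  bias=+0
    (7,5)@(15, 11): e=[-18,0,54] → .  [on edge]
    (4,6)@(9, 13): e=[10,24,2] → X
    (5,6)@(11, 13): e=[2,12,22] → X
    (6,6)@(13, 13): e=[-6,0,42] → .  [on edge]
    (4,7)@(9, 15): e=[14,12,10] → X
    (5,7)@(11, 15): e=[6,0,30] → .  [on edge]
    (4,8)@(9, 17): e=[18,0,18] → .  [on edge]
    (3,9)@(7, 19): e=[30,0,6] → .  [on edge]
  covered (3 px):
    . . . . . . . .
    . . . . . . . .
    . . . . . . . .
    . . . . . . . .
    . . . . . . . .
    . . . . . . . .
    . . . . X X . .
    . . . . X . . .
    . . . . . . . .
    . . . . . . . .
T2:
  2·area = 72
  edge (0, 10)→(2, 2): d=(2,-8) top-left  bias=+0
  edge (2, 2)→(10, 6): d=(8,4) right/bottom  bias=-1
  edge (10, 6)→(0, 10): d=(-10,4) right/bottom  bias=-1
    (1,1)@(3, 3): e=[10,4,58] → X
    (2,1)@(5, 3): e=[26,-4,50] → .
    (1,2)@(3, 5): e=[14,20,38] → X
    (2,2)@(5, 5): e=[30,12,30] → X
    (3,2)@(7, 5): e=[46,4,22] → X
    (4,2)@(9, 5): e=[62,-4,14] → .
    (0,3)@(1, 7): e=[2,44,26] → X
    (4,3)@(9, 7): e=[66,12,-6] → .
    (0,4)@(1, 9): e=[6,60,6] → X
    (1,4)@(3, 9): e=[22,52,-2] → .
    (2,4)@(5, 9): e=[38,44,-10] → .
    (3,4)@(7, 9): e=[54,36,-18] → .
  covered (9 px):
    . . . . . . . .
    . X . . . . . .
    . X X X . . . .
    X X X X . . . .
    X . . . . . . .
    . . . . . . . .
    . . . . . . . .
    . . . . . . . .
    . . . . . . . .
    . . . . . . . .
T3:
  2·area = 140  (B↔C swapped to make it positive)
  edge (6, 18)→(6, 4): d=(0,-14) top-left  bias=+0
  edge (6, 4)→(16, 13): d=(10,9) right/bottom  bias=-1
  edge (16, 13)→(6, 18): d=(-10,5) right/bottom  bias=-1
    (3,2)@(7, 5): e=[14,1,125] → X
    (4,2)@(9, 5): e=[42,-17,115] → .
    (3,3)@(7, 7): e=[14,21,105] → X
    (4,3)@(9, 7): e=[42,3,95] → X
    (5,3)@(11, 7): e=[70,-15,85] → .
    (3,4)@(7, 9): e=[14,41,85] → X
    (5,4)@(11, 9): e=[70,5,65] → X
    (6,4)@(13, 9): e=[98,-13,55] → .
    (3,5)@(7, 11): e=[14,61,65] → X
    (6,5)@(13, 11): e=[98,7,35] → X
    (7,5)@(15, 11): e=[126,-11,25] → .
    (3,6)@(7, 13): e=[14,81,45] → X
  covered (19 px):
    . . . . . . . .
    . . . . . . . .
    . . . X . . . .
    . . . X X . . .
    . . . X X X . .
    . . . X X X X .
    . . . X X X X X
    . . . X X X . .
    . . . X . . . .
    . . . . . . . .

Result: "outside"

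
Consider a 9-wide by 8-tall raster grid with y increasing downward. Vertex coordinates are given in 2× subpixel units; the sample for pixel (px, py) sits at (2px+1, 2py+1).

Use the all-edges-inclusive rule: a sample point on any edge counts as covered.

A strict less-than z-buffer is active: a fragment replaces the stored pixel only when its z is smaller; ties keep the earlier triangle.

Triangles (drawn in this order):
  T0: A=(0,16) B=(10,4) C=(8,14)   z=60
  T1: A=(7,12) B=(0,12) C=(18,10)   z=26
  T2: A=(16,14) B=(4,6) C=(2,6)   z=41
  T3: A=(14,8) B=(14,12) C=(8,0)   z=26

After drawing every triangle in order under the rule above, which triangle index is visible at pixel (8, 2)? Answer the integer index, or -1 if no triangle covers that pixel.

T0:
  2·area = 76
  edge (0, 16)→(10, 4): d=(10,-12) inclusive
  edge (10, 4)→(8, 14): d=(-2,10) inclusive
  edge (8, 14)→(0, 16): d=(-8,2) inclusive
    (4,3)@(9, 7): e=[18,4,54] → X
    (5,3)@(11, 7): e=[42,-16,50] → .
    (3,4)@(7, 9): e=[14,20,42] → X
    (4,4)@(9, 9): e=[38,0,38] → X  [on edge]
    (5,4)@(11, 9): e=[62,-20,34] → .
    (2,5)@(5, 11): e=[10,36,30] → X
    (4,5)@(9, 11): e=[58,-4,22] → .
    (1,6)@(3, 13): e=[6,52,18] → X
    (4,6)@(9, 13): e=[78,-8,6] → .
    (0,7)@(1, 15): e=[2,68,6] → X
    (2,7)@(5, 15): e=[50,28,-2] → .
    (3,7)@(7, 15): e=[74,8,-6] → .
  covered (10 px):
    . . . . . . . . .
    . . . . . . . . .
    . . . . . . . . .
    . . . . X . . . .
    . . . X X . . . .
    . . X X . . . . .
    . X X X . . . . .
    X X . . . . . . .
T1:
  2·area = 14
  edge (7, 12)→(0, 12): d=(-7,0) inclusive
  edge (0, 12)→(18, 10): d=(18,-2) inclusive
  edge (18, 10)→(7, 12): d=(-11,2) inclusive
    (4,5)@(9, 11): e=[7,0,7] → X  [on edge]
    (5,5)@(11, 11): e=[7,4,3] → X
    (6,5)@(13, 11): e=[7,8,-1] → .
    (4,6)@(9, 13): e=[-7,36,-15] → .
    (5,6)@(11, 13): e=[-7,40,-19] → .
  covered (2 px):
    . . . . . . . . .
    . . . . . . . . .
    . . . . . . . . .
    . . . . . . . . .
    . . . . . . . . .
    . . . . X X . . .
    . . . . . . . . .
    . . . . . . . . .
T2:
  2·area = 16  (B↔C swapped to make it positive)
  edge (16, 14)→(2, 6): d=(-14,-8) inclusive
  edge (2, 6)→(4, 6): d=(2,0) inclusive
  edge (4, 6)→(16, 14): d=(12,8) inclusive
    (2,3)@(5, 7): e=[10,2,4] → X
    (3,3)@(7, 7): e=[26,2,-12] → .
    (2,4)@(5, 9): e=[-18,6,28] → .
    (5,5)@(11, 11): e=[2,10,4] → X
    (6,5)@(13, 11): e=[18,10,-12] → .
    (5,6)@(11, 13): e=[-26,14,28] → .
  covered (2 px):
    . . . . . . . . .
    . . . . . . . . .
    . . . . . . . . .
    . . X . . . . . .
    . . . . . . . . .
    . . . . . X . . .
    . . . . . . . . .
    . . . . . . . . .
T3:
  2·area = 24
  edge (14, 8)→(14, 12): d=(0,4) inclusive
  edge (14, 12)→(8, 0): d=(-6,-12) inclusive
  edge (8, 0)→(14, 8): d=(6,8) inclusive
    (5,2)@(11, 5): e=[12,6,6] → X
    (6,2)@(13, 5): e=[4,30,-10] → .
    (5,3)@(11, 7): e=[12,-6,18] → .
    (6,3)@(13, 7): e=[4,18,2] → X
    (7,3)@(15, 7): e=[-4,42,-14] → .
    (6,4)@(13, 9): e=[4,6,14] → X
    (7,4)@(15, 9): e=[-4,30,-2] → .
    (6,5)@(13, 11): e=[4,-6,26] → .
  covered (3 px):
    . . . . . . . . .
    . . . . . . . . .
    . . . . . X . . .
    . . . . . . X . .
    . . . . . . X . .
    . . . . . . . . .
    . . . . . . . . .
    . . . . . . . . .

Z-buffer (winner per pixel, '.' = empty):
  . . . . . . . . .
  . . . . . . . . .
  . . . . . 3 . . .
  . . 2 . 0 . 3 . .
  . . . 0 0 . 3 . .
  . . 0 0 1 1 . . .
  . 0 0 0 . . . . .
  0 0 . . . . . . .

Answer: -1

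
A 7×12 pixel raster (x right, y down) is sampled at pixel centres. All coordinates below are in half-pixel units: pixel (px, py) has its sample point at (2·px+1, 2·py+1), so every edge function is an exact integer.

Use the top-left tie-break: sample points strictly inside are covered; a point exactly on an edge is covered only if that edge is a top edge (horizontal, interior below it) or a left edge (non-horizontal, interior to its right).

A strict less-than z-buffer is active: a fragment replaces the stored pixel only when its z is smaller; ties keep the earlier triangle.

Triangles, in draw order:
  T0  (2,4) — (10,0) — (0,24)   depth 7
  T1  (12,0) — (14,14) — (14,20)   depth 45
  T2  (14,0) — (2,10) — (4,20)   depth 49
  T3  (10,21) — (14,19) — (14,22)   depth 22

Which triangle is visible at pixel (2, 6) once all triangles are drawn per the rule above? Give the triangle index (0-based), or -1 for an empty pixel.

T0:
  2·area = 152
  edge (2, 4)→(10, 0): d=(8,-4) top-left  bias=+0
  edge (10, 0)→(0, 24): d=(-10,24) right/bottom  bias=-1
  edge (0, 24)→(2, 4): d=(2,-20) top-left  bias=+0
    (4,0)@(9, 1): e=[4,14,134] → X
    (5,0)@(11, 1): e=[12,-34,174] → .
    (2,1)@(5, 3): e=[4,90,58] → X
    (3,1)@(7, 3): e=[12,42,98] → X
    (4,1)@(9, 3): e=[20,-6,138] → .
    (1,2)@(3, 5): e=[12,118,22] → X
    (4,2)@(9, 5): e=[36,-26,142] → .
    (1,3)@(3, 7): e=[28,98,26] → X
    (4,3)@(9, 7): e=[52,-46,146] → .
    (1,4)@(3, 9): e=[44,78,30] → X
    (3,4)@(7, 9): e=[60,-18,110] → .
    (1,5)@(3, 11): e=[60,58,34] → X
  covered (19 px):
    . . . . X . .
    . . X X . . .
    . X X X . . .
    . X X X . . .
    . X X . . . .
    . X X . . . .
    . X . . . . .
    X X . . . . .
    X . . . . . .
    X . . . . . .
    X . . . . . .
    . . . . . . .
T1:
  2·area = 12
  edge (12, 0)→(14, 14): d=(2,14) right/bottom  bias=-1
  edge (14, 14)→(14, 20): d=(0,6) right/bottom  bias=-1
  edge (14, 20)→(12, 0): d=(-2,-20) top-left  bias=+0
    (6,3)@(13, 7): e=[0,6,6] → .  [on edge]
    (6,4)@(13, 9): e=[4,6,2] → X
    (6,5)@(13, 11): e=[8,6,-2] → .
  covered (1 px):
    . . . . . . .
    . . . . . . .
    . . . . . . .
    . . . . . . .
    . . . . . . X
    . . . . . . .
    . . . . . . .
    . . . . . . .
    . . . . . . .
    . . . . . . .
    . . . . . . .
    . . . . . . .
T2:
  2·area = 140  (B↔C swapped to make it positive)
  edge (14, 0)→(4, 20): d=(-10,20) right/bottom  bias=-1
  edge (4, 20)→(2, 10): d=(-2,-10) top-left  bias=+0
  edge (2, 10)→(14, 0): d=(12,-10) top-left  bias=+0
    (6,0)@(13, 1): e=[10,128,2] → X
    (5,1)@(11, 3): e=[30,104,6] → X
    (6,1)@(13, 3): e=[-10,124,26] → .
    (0,2)@(1, 5): e=[210,0,-70] → .  [on edge]
    (4,2)@(9, 5): e=[50,80,10] → X
    (6,2)@(13, 5): e=[-30,120,50] → .
    (3,3)@(7, 7): e=[70,56,14] → X
    (5,3)@(11, 7): e=[-10,96,54] → .
    (2,4)@(5, 9): e=[90,32,18] → X
    (5,4)@(11, 9): e=[-30,92,78] → .
    (1,5)@(3, 11): e=[110,8,22] → X
    (4,5)@(9, 11): e=[-10,68,82] → .
    (1,7)@(3, 15): e=[70,0,70] → X  [on edge]
  covered (18 px):
    . . . . . . X
    . . . . . X .
    . . . . X X .
    . . . X X . .
    . . X X X . .
    . X X X . . .
    . X X X . . .
    . X X . . . .
    . . X . . . .
    . . . . . . .
    . . . . . . .
    . . . . . . .
T3:
  2·area = 12
  edge (10, 21)→(14, 19): d=(4,-2) top-left  bias=+0
  edge (14, 19)→(14, 22): d=(0,3) right/bottom  bias=-1
  edge (14, 22)→(10, 21): d=(-4,-1) top-left  bias=+0
    (5,10)@(11, 21): e=[2,9,1] → X
    (6,10)@(13, 21): e=[6,3,3] → X
    (5,11)@(11, 23): e=[10,9,-7] → .
    (6,11)@(13, 23): e=[14,3,-5] → .
  covered (2 px):
    . . . . . . .
    . . . . . . .
    . . . . . . .
    . . . . . . .
    . . . . . . .
    . . . . . . .
    . . . . . . .
    . . . . . . .
    . . . . . . .
    . . . . . . .
    . . . . . X X
    . . . . . . .

Z-buffer (winner per pixel, '.' = empty):
  . . . . 0 . 2
  . . 0 0 . 2 .
  . 0 0 0 2 2 .
  . 0 0 0 2 . .
  . 0 0 2 2 . 1
  . 0 0 2 . . .
  . 0 2 2 . . .
  0 0 2 . . . .
  0 . 2 . . . .
  0 . . . . . .
  0 . . . . 3 3
  . . . . . . .

Final: 2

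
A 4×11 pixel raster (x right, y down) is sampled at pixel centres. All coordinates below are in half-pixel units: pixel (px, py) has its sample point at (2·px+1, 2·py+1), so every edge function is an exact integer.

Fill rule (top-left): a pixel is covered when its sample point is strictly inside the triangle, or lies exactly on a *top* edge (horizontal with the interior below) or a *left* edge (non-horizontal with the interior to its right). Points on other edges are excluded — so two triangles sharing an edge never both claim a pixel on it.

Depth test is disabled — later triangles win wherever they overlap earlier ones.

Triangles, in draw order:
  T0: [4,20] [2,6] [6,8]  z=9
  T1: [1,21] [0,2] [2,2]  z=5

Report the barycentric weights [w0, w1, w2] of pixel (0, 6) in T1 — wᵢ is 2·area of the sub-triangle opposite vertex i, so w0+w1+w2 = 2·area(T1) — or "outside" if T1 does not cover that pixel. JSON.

T0:
  2·area = 52
  edge (4, 20)→(2, 6): d=(-2,-14) top-left  bias=+0
  edge (2, 6)→(6, 8): d=(4,2) right/bottom  bias=-1
  edge (6, 8)→(4, 20): d=(-2,12) right/bottom  bias=-1
    (1,3)@(3, 7): e=[12,2,38] → #
    (2,3)@(5, 7): e=[40,-2,14] → ·
    (1,4)@(3, 9): e=[8,10,34] → #
    (2,4)@(5, 9): e=[36,6,10] → #
    (3,4)@(7, 9): e=[64,2,-14] → ·
    (1,5)@(3, 11): e=[4,18,30] → #
    (3,5)@(7, 11): e=[60,10,-18] → ·
    (1,6)@(3, 13): e=[0,26,26] → #  [on edge]
    (3,6)@(7, 13): e=[56,18,-22] → ·
    (1,7)@(3, 15): e=[-4,34,22] → ·
    (2,7)@(5, 15): e=[24,30,-2] → ·
  covered (7 px):
    · · · ·
    · · · ·
    · · · ·
    · # · ·
    · # # ·
    · # # ·
    · # # ·
    · · · ·
    · · · ·
    · · · ·
    · · · ·
T1:
  2·area = 38
  edge (1, 21)→(0, 2): d=(-1,-19) top-left  bias=+0
  edge (0, 2)→(2, 2): d=(2,0) top-left  bias=+0
  edge (2, 2)→(1, 21): d=(-1,19) right/bottom  bias=-1
    (0,1)@(1, 3): e=[18,2,18] → #
    (1,1)@(3, 3): e=[56,2,-20] → ·
    (0,2)@(1, 5): e=[16,6,16] → #
    (1,2)@(3, 5): e=[54,6,-22] → ·
    (0,3)@(1, 7): e=[14,10,14] → #
    (1,3)@(3, 7): e=[52,10,-24] → ·
    (0,4)@(1, 9): e=[12,14,12] → #
    (1,4)@(3, 9): e=[50,14,-26] → ·
    (0,5)@(1, 11): e=[10,18,10] → #
    (1,5)@(3, 11): e=[48,18,-28] → ·
    (0,6)@(1, 13): e=[8,22,8] → #
    (1,6)@(3, 13): e=[46,22,-30] → ·
    (0,10)@(1, 21): e=[0,38,0] → ·  [on edge]
  covered (9 px):
    · · · ·
    # · · ·
    # · · ·
    # · · ·
    # · · ·
    # · · ·
    # · · ·
    # · · ·
    # · · ·
    # · · ·
    · · · ·

Final: [22,8,8]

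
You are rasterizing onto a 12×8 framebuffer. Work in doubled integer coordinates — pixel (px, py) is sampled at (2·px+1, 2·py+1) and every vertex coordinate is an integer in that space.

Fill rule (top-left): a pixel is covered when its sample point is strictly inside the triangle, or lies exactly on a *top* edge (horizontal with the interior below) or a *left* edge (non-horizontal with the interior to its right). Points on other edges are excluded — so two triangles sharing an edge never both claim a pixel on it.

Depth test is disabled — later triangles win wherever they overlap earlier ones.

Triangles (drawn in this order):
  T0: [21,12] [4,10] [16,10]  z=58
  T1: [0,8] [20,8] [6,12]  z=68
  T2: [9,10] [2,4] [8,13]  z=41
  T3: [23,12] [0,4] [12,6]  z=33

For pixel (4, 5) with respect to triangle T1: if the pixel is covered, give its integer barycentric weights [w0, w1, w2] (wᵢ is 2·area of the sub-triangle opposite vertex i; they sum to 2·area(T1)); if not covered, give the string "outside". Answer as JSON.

T0:
  2·area = 24
  edge (21, 12)→(4, 10): d=(-17,-2) top-left  bias=+0
  edge (4, 10)→(16, 10): d=(12,0) top-left  bias=+0
  edge (16, 10)→(21, 12): d=(5,2) right/bottom  bias=-1
    (6,5)@(13, 11): e=[1,12,11] → █
    (7,5)@(15, 11): e=[5,12,7] → █
    (8,5)@(17, 11): e=[9,12,3] → █
    (9,5)@(19, 11): e=[13,12,-1] → ·
    (6,6)@(13, 13): e=[-33,36,21] → ·
    (7,6)@(15, 13): e=[-29,36,17] → ·
    (8,6)@(17, 13): e=[-25,36,13] → ·
  covered (3 px):
    · · · · · · · · · · · ·
    · · · · · · · · · · · ·
    · · · · · · · · · · · ·
    · · · · · · · · · · · ·
    · · · · · · · · · · · ·
    · · · · · · █ █ █ · · ·
    · · · · · · · · · · · ·
    · · · · · · · · · · · ·
T1:
  2·area = 80
  edge (0, 8)→(20, 8): d=(20,0) top-left  bias=+0
  edge (20, 8)→(6, 12): d=(-14,4) right/bottom  bias=-1
  edge (6, 12)→(0, 8): d=(-6,-4) top-left  bias=+0
    (1,4)@(3, 9): e=[20,54,6] → █
    (2,4)@(5, 9): e=[20,46,14] → █
    (3,4)@(7, 9): e=[20,38,22] → █
    (4,4)@(9, 9): e=[20,30,30] → █
    (5,4)@(11, 9): e=[20,22,38] → █
    (6,4)@(13, 9): e=[20,14,46] → █
    (7,4)@(15, 9): e=[20,6,54] → █
    (8,4)@(17, 9): e=[20,-2,62] → ·
    (1,5)@(3, 11): e=[60,26,-6] → ·
    (2,5)@(5, 11): e=[60,18,2] → █
    (5,5)@(11, 11): e=[60,-6,26] → ·
    (6,5)@(13, 11): e=[60,-14,34] → ·
  covered (10 px):
    · · · · · · · · · · · ·
    · · · · · · · · · · · ·
    · · · · · · · · · · · ·
    · · · · · · · · · · · ·
    · █ █ █ █ █ █ █ · · · ·
    · · █ █ █ · · · · · · ·
    · · · · · · · · · · · ·
    · · · · · · · · · · · ·
T2:
  2·area = 27  (B↔C swapped to make it positive)
  edge (9, 10)→(8, 13): d=(-1,3) right/bottom  bias=-1
  edge (8, 13)→(2, 4): d=(-6,-9) top-left  bias=+0
  edge (2, 4)→(9, 10): d=(7,6) right/bottom  bias=-1
    (1,2)@(3, 5): e=[23,3,1] → █
    (2,2)@(5, 5): e=[17,21,-11] → ·
    (1,3)@(3, 7): e=[21,-9,15] → ·
    (2,3)@(5, 7): e=[15,9,3] → █
    (3,3)@(7, 7): e=[9,27,-9] → ·
    (2,4)@(5, 9): e=[13,-3,17] → ·
    (3,4)@(7, 9): e=[7,15,5] → █
    (4,4)@(9, 9): e=[1,33,-7] → ·
    (3,5)@(7, 11): e=[5,3,19] → █
    (4,5)@(9, 11): e=[-1,21,7] → ·
    (3,6)@(7, 13): e=[3,-9,33] → ·
  covered (4 px):
    · · · · · · · · · · · ·
    · · · · · · · · · · · ·
    · █ · · · · · · · · · ·
    · · █ · · · · · · · · ·
    · · · █ · · · · · · · ·
    · · · █ · · · · · · · ·
    · · · · · · · · · · · ·
    · · · · · · · · · · · ·
T3:
  2·area = 50
  edge (23, 12)→(0, 4): d=(-23,-8) top-left  bias=+0
  edge (0, 4)→(12, 6): d=(12,2) right/bottom  bias=-1
  edge (12, 6)→(23, 12): d=(11,6) right/bottom  bias=-1
    (1,2)@(3, 5): e=[1,6,43] → █
    (2,2)@(5, 5): e=[17,2,31] → █
    (3,2)@(7, 5): e=[33,-2,19] → ·
    (1,3)@(3, 7): e=[-45,30,65] → ·
    (2,3)@(5, 7): e=[-29,26,53] → ·
    (4,3)@(9, 7): e=[3,18,29] → █
    (5,3)@(11, 7): e=[19,14,17] → █
    (6,3)@(13, 7): e=[35,10,5] → █
    (7,3)@(15, 7): e=[51,6,-7] → ·
    (4,4)@(9, 9): e=[-43,42,51] → ·
    (5,4)@(11, 9): e=[-27,38,39] → ·
    (6,4)@(13, 9): e=[-11,34,27] → ·
  covered (8 px):
    · · · · · · · · · · · ·
    · · · · · · · · · · · ·
    · █ █ · · · · · · · · ·
    · · · · █ █ █ · · · · ·
    · · · · · · · █ █ · · ·
    · · · · · · · · · · █ ·
    · · · · · · · · · · · ·
    · · · · · · · · · · · ·

Final: [2,18,60]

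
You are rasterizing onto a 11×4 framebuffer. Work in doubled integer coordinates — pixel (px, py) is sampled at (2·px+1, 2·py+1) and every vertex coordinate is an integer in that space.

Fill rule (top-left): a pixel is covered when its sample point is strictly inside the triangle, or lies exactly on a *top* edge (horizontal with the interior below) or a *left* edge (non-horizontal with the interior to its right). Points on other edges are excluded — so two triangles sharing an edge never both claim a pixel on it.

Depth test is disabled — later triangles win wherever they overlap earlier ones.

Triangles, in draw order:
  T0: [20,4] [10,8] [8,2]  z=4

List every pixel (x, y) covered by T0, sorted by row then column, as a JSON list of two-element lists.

T0:
  2·area = 68
  edge (20, 4)→(10, 8): d=(-10,4) right/bottom  bias=-1
  edge (10, 8)→(8, 2): d=(-2,-6) top-left  bias=+0
  edge (8, 2)→(20, 4): d=(12,2) right/bottom  bias=-1
    (4,1)@(9, 3): e=[54,4,10] → #
    (5,1)@(11, 3): e=[46,16,6] → #
    (6,1)@(13, 3): e=[38,28,2] → #
    (7,1)@(15, 3): e=[30,40,-2] → ·
    (4,2)@(9, 5): e=[34,0,34] → #  [on edge]
    (7,2)@(15, 5): e=[10,36,22] → #
    (8,2)@(17, 5): e=[2,48,18] → #
    (9,2)@(19, 5): e=[-6,60,14] → ·
    (4,3)@(9, 7): e=[14,-4,58] → ·
    (5,3)@(11, 7): e=[6,8,54] → #
    (6,3)@(13, 7): e=[-2,20,50] → ·
    (7,3)@(15, 7): e=[-10,32,46] → ·
  covered (9 px):
    · · · · · · · · · · ·
    · · · · # # # · · · ·
    · · · · # # # # # · ·
    · · · · · # · · · · ·

Final: [[4,1],[5,1],[6,1],[4,2],[5,2],[6,2],[7,2],[8,2],[5,3]]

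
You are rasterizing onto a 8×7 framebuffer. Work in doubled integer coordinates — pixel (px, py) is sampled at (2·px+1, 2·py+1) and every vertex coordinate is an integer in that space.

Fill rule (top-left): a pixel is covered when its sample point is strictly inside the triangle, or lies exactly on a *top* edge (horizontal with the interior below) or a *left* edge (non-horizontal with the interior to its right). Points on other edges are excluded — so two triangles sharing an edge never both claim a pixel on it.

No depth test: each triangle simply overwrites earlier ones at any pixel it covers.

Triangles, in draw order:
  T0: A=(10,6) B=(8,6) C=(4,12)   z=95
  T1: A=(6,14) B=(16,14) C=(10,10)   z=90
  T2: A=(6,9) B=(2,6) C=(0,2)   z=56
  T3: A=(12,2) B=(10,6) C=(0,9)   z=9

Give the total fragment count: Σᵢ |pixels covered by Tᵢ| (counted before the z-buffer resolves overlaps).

T0:
  2·area = 12  (B↔C swapped to make it positive)
  edge (10, 6)→(4, 12): d=(-6,6) right/bottom  bias=-1
  edge (4, 12)→(8, 6): d=(4,-6) top-left  bias=+0
  edge (8, 6)→(10, 6): d=(2,0) top-left  bias=+0
    (7,0)@(15, 1): e=[0,22,-10] → ·  [on edge]
    (6,1)@(13, 3): e=[0,18,-6] → ·  [on edge]
    (5,2)@(11, 5): e=[0,14,-2] → ·  [on edge]
    (4,3)@(9, 7): e=[0,10,2] → ·  [on edge]
    (3,4)@(7, 9): e=[0,6,6] → ·  [on edge]
    (2,5)@(5, 11): e=[0,2,10] → ·  [on edge]
    (1,6)@(3, 13): e=[0,-2,14] → ·  [on edge]
  covered (0 px):
    · · · · · · · ·
    · · · · · · · ·
    · · · · · · · ·
    · · · · · · · ·
    · · · · · · · ·
    · · · · · · · ·
    · · · · · · · ·
T1:
  2·area = 40  (B↔C swapped to make it positive)
  edge (6, 14)→(10, 10): d=(4,-4) top-left  bias=+0
  edge (10, 10)→(16, 14): d=(6,4) right/bottom  bias=-1
  edge (16, 14)→(6, 14): d=(-10,0) right/bottom  bias=-1
    (7,2)@(15, 5): e=[0,-50,90] → ·  [on edge]
    (6,3)@(13, 7): e=[0,-30,70] → ·  [on edge]
    (5,4)@(11, 9): e=[0,-10,50] → ·  [on edge]
    (4,5)@(9, 11): e=[0,10,30] → █  [on edge]
    (5,5)@(11, 11): e=[8,2,30] → █
    (6,5)@(13, 11): e=[16,-6,30] → ·
    (3,6)@(7, 13): e=[0,30,10] → █  [on edge]
    (6,6)@(13, 13): e=[24,6,10] → █
    (7,6)@(15, 13): e=[32,-2,10] → ·
  covered (6 px):
    · · · · · · · ·
    · · · · · · · ·
    · · · · · · · ·
    · · · · · · · ·
    · · · · · · · ·
    · · · · █ █ · ·
    · · · █ █ █ █ ·
T2:
  2·area = 10
  edge (6, 9)→(2, 6): d=(-4,-3) top-left  bias=+0
  edge (2, 6)→(0, 2): d=(-2,-4) top-left  bias=+0
  edge (0, 2)→(6, 9): d=(6,7) right/bottom  bias=-1
  covered (0 px):
    · · · · · · · ·
    · · · · · · · ·
    · · · · · · · ·
    · · · · · · · ·
    · · · · · · · ·
    · · · · · · · ·
    · · · · · · · ·
T3:
  2·area = 34
  edge (12, 2)→(10, 6): d=(-2,4) right/bottom  bias=-1
  edge (10, 6)→(0, 9): d=(-10,3) right/bottom  bias=-1
  edge (0, 9)→(12, 2): d=(12,-7) top-left  bias=+0
    (5,1)@(11, 3): e=[2,27,5] → █
    (6,1)@(13, 3): e=[-6,21,19] → ·
    (3,2)@(7, 5): e=[14,19,1] → █
    (4,2)@(9, 5): e=[6,13,15] → █
    (5,2)@(11, 5): e=[-2,7,29] → ·
    (2,3)@(5, 7): e=[18,5,11] → █
    (3,3)@(7, 7): e=[10,-1,25] → ·
    (4,3)@(9, 7): e=[2,-7,39] → ·
    (2,4)@(5, 9): e=[14,-15,35] → ·
  covered (4 px):
    · · · · · · · ·
    · · · · · █ · ·
    · · · █ █ · · ·
    · · █ · · · · ·
    · · · · · · · ·
    · · · · · · · ·
    · · · · · · · ·

Final: 10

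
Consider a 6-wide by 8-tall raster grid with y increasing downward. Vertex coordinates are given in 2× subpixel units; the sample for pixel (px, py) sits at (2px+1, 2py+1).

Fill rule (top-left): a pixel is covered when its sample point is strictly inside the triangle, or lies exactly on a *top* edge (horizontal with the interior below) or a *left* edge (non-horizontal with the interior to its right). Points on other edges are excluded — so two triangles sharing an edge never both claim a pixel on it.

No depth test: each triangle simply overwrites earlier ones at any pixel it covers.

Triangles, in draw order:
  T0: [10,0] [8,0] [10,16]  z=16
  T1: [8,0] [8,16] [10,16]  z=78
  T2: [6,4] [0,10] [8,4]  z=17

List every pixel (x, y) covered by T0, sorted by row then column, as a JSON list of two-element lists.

T0:
  2·area = 32  (B↔C swapped to make it positive)
  edge (10, 0)→(10, 16): d=(0,16) right/bottom  bias=-1
  edge (10, 16)→(8, 0): d=(-2,-16) top-left  bias=+0
  edge (8, 0)→(10, 0): d=(2,0) top-left  bias=+0
    (4,0)@(9, 1): e=[16,14,2] → #
    (5,0)@(11, 1): e=[-16,46,2] → ·
    (4,1)@(9, 3): e=[16,10,6] → #
    (5,1)@(11, 3): e=[-16,42,6] → ·
    (4,2)@(9, 5): e=[16,6,10] → #
    (5,2)@(11, 5): e=[-16,38,10] → ·
    (4,3)@(9, 7): e=[16,2,14] → #
    (5,3)@(11, 7): e=[-16,34,14] → ·
    (4,4)@(9, 9): e=[16,-2,18] → ·
  covered (4 px):
    · · · · # ·
    · · · · # ·
    · · · · # ·
    · · · · # ·
    · · · · · ·
    · · · · · ·
    · · · · · ·
    · · · · · ·
T1:
  2·area = 32  (B↔C swapped to make it positive)
  edge (8, 0)→(10, 16): d=(2,16) right/bottom  bias=-1
  edge (10, 16)→(8, 16): d=(-2,0) right/bottom  bias=-1
  edge (8, 16)→(8, 0): d=(0,-16) top-left  bias=+0
    (4,4)@(9, 9): e=[2,14,16] → #
    (5,4)@(11, 9): e=[-30,14,48] → ·
    (4,5)@(9, 11): e=[6,10,16] → #
    (5,5)@(11, 11): e=[-26,10,48] → ·
    (4,6)@(9, 13): e=[10,6,16] → #
    (5,6)@(11, 13): e=[-22,6,48] → ·
    (4,7)@(9, 15): e=[14,2,16] → #
    (5,7)@(11, 15): e=[-18,2,48] → ·
  covered (4 px):
    · · · · · ·
    · · · · · ·
    · · · · · ·
    · · · · · ·
    · · · · # ·
    · · · · # ·
    · · · · # ·
    · · · · # ·
T2:
  2·area = 12  (B↔C swapped to make it positive)
  edge (6, 4)→(8, 4): d=(2,0) top-left  bias=+0
  edge (8, 4)→(0, 10): d=(-8,6) right/bottom  bias=-1
  edge (0, 10)→(6, 4): d=(6,-6) top-left  bias=+0
    (4,0)@(9, 1): e=[-6,18,0] → ·  [on edge]
    (3,1)@(7, 3): e=[-2,14,0] → ·  [on edge]
    (2,2)@(5, 5): e=[2,10,0] → #  [on edge]
    (3,2)@(7, 5): e=[2,-2,12] → ·
    (1,3)@(3, 7): e=[6,6,0] → #  [on edge]
    (2,3)@(5, 7): e=[6,-6,12] → ·
    (0,4)@(1, 9): e=[10,2,0] → #  [on edge]
    (1,4)@(3, 9): e=[10,-10,12] → ·
    (0,5)@(1, 11): e=[14,-14,12] → ·
  covered (3 px):
    · · · · · ·
    · · · · · ·
    · · # · · ·
    · # · · · ·
    # · · · · ·
    · · · · · ·
    · · · · · ·
    · · · · · ·

Final: [[4,0],[4,1],[4,2],[4,3]]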